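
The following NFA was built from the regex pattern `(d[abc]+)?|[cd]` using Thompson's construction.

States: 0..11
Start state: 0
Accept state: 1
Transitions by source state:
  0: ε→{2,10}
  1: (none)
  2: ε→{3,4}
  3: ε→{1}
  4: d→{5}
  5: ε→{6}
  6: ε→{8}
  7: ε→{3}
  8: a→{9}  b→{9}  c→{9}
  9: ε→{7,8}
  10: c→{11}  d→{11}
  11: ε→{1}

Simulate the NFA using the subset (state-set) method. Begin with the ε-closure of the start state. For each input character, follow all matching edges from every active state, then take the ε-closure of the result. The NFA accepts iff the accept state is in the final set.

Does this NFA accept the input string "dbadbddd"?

Answer: REJECT

Derivation:
initial (ε-close {0}): {0,1,2,3,4,10}
'd' @ 1: {1,5,6,8,11}  [accepting]
'b' @ 2: {1,3,7,8,9}  [accepting]
'a' @ 3: {1,3,7,8,9}  [accepting]
'd' @ 4: {}  — dead — no transitions
rest 'bddd' ignored (set empty)
final: {}; accept 1 not in set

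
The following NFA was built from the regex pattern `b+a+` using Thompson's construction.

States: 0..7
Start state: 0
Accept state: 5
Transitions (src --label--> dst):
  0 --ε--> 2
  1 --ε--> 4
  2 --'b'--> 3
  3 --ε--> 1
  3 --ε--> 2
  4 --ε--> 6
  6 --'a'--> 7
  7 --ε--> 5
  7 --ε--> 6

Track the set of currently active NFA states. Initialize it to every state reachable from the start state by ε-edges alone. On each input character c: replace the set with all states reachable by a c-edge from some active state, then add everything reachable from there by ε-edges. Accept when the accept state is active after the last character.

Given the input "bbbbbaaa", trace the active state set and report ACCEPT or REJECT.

Answer: ACCEPT

Steps:
start: ε-closure({0}) = {0,2}
'b' @ 1: {1,2,3,4,6}
'b' @ 2: {1,2,3,4,6}
'b' @ 3: {1,2,3,4,6}
'b' @ 4: {1,2,3,4,6}
'b' @ 5: {1,2,3,4,6}
'a' @ 6: {5,6,7}  ✓accept
'a' @ 7: {5,6,7}  ✓accept
'a' @ 8: {5,6,7}  ✓accept
final: {5,6,7}; accept 5 in set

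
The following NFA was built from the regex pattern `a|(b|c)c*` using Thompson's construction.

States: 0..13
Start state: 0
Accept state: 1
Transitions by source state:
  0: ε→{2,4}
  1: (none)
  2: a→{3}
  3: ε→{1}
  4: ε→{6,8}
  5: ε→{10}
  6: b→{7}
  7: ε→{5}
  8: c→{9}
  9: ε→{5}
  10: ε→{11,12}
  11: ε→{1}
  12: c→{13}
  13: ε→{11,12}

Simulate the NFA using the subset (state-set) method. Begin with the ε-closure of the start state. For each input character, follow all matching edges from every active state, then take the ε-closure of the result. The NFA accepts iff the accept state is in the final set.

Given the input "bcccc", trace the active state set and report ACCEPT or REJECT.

S₀ = ε-closure({0}) = {0,2,4,6,8}
'b' @ 1: {1,5,7,10,11,12}  ✓accept
'c' @ 2: {1,11,12,13}  ✓accept
'c' @ 3: {1,11,12,13}  ✓accept
'c' @ 4: {1,11,12,13}  ✓accept
'c' @ 5: {1,11,12,13}  ✓accept
after full input: {1,11,12,13}  (accept=1 in)

Answer: ACCEPT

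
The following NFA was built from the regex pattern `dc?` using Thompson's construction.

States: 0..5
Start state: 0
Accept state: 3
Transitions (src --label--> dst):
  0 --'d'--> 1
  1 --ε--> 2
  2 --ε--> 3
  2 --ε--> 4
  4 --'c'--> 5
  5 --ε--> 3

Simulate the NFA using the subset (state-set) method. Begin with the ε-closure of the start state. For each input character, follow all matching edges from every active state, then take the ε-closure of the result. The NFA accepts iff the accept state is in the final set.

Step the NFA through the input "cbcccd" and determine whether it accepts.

initial (ε-close {0}): {0}
'c' @ 1: {}  — no active states
rest 'bcccd' ignored (set empty)
end set {} — state 3 not in

Answer: REJECT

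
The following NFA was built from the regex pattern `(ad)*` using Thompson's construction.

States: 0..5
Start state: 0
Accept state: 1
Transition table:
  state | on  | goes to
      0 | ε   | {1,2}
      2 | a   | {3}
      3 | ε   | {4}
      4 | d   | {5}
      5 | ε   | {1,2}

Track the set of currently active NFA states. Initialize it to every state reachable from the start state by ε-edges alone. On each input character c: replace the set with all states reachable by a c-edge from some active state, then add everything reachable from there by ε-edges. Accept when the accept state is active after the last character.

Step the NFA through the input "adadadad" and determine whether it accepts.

Answer: ACCEPT

Derivation:
start: ε-closure({0}) = {0,1,2}
'a' @ 1: {3,4}
'd' @ 2: {1,2,5}  ✓accept
'a' @ 3: {3,4}
'd' @ 4: {1,2,5}  ✓accept
'a' @ 5: {3,4}
'd' @ 6: {1,2,5}  ✓accept
'a' @ 7: {3,4}
'd' @ 8: {1,2,5}  ✓accept
final: {1,2,5}; accept 1 in set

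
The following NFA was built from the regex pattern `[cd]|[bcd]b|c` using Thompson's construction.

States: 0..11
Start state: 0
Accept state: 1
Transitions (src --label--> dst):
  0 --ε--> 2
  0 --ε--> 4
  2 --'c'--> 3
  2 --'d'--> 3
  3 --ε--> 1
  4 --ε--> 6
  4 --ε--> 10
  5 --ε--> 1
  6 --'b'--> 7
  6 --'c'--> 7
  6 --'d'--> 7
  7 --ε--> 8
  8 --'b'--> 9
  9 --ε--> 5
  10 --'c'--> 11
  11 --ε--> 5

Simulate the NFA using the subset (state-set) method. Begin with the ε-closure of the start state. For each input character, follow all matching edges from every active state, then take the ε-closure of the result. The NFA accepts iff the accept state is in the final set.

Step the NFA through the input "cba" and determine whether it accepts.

initial (ε-close {0}): {0,2,4,6,10}
'c' @ 1: {1,3,5,7,8,11}  [accepting]
'b' @ 2: {1,5,9}  [accepting]
'a' @ 3: {}  — dead — no transitions
after full input: {}  (accept=1 not in)

Answer: REJECT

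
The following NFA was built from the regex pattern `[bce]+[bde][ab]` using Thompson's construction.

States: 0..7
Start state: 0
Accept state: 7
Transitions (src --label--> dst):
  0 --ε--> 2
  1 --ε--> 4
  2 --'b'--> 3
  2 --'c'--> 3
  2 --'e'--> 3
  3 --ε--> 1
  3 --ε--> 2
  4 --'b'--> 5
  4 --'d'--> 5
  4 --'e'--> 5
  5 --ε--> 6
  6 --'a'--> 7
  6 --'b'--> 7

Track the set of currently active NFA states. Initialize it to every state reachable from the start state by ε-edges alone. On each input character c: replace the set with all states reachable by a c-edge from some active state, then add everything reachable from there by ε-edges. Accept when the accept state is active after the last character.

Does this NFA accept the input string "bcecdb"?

Answer: ACCEPT

Steps:
initial (ε-close {0}): {0,2}
'b' @ 1: {1,2,3,4}
'c' @ 2: {1,2,3,4}
'e' @ 3: {1,2,3,4,5,6}
'c' @ 4: {1,2,3,4}
'd' @ 5: {5,6}
'b' @ 6: {7}  [accepting]
end set {7} — state 7 in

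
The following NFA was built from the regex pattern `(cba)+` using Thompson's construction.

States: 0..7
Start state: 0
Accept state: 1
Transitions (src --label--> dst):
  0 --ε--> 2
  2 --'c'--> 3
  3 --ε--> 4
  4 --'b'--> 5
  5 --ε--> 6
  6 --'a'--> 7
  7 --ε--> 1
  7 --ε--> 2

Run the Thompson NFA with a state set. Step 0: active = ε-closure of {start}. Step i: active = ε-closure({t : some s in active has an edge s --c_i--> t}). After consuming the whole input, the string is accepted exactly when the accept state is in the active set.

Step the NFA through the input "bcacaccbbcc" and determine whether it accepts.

Answer: REJECT

Derivation:
start: ε-closure({0}) = {0,2}
'b' @ 1: {}  — no active states
rest 'cacaccbbcc' ignored (set empty)
end set {} — state 1 not in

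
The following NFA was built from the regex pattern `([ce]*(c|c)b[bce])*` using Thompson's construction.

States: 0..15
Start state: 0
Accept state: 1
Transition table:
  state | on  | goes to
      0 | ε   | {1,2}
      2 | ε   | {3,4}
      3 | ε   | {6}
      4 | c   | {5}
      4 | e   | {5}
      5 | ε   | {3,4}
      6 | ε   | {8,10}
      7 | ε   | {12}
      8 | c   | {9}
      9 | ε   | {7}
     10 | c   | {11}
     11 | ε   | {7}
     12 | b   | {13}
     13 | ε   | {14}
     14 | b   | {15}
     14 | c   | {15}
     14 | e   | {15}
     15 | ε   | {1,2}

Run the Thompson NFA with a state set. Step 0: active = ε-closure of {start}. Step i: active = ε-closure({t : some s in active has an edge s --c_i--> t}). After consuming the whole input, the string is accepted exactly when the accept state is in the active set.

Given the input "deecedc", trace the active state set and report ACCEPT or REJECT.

Answer: REJECT

Steps:
start: ε-closure({0}) = {0,1,2,3,4,6,8,10}
'd' @ 1: {}  — dead — no transitions
rest 'eecedc' ignored (set empty)
after full input: {}  (accept=1 not in)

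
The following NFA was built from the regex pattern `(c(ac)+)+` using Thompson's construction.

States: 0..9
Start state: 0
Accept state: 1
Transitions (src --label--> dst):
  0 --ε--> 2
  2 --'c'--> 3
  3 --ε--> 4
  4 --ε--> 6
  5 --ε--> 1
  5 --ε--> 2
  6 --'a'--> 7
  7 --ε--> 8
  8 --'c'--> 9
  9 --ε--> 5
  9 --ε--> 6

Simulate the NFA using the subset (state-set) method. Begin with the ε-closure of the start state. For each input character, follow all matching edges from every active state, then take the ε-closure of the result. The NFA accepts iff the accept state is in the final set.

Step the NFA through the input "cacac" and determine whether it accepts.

start: ε-closure({0}) = {0,2}
'c' @ 1: {3,4,6}
'a' @ 2: {7,8}
'c' @ 3: {1,2,5,6,9}  (accept∈set)
'a' @ 4: {7,8}
'c' @ 5: {1,2,5,6,9}  (accept∈set)
end set {1,2,5,6,9} — state 1 in

Answer: ACCEPT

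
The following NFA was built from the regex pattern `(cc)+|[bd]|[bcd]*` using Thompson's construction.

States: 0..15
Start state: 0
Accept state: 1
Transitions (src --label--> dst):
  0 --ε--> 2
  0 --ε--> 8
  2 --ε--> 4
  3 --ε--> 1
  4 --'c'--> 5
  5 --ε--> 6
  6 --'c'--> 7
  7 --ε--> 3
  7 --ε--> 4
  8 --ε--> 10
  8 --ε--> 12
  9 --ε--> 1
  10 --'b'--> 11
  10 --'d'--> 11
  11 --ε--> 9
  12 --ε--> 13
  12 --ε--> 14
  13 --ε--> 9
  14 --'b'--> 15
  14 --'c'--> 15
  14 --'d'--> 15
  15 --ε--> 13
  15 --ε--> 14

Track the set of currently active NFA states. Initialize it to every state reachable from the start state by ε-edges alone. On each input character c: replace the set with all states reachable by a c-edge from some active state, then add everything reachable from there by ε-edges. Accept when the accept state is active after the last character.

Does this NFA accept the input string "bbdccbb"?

initial (ε-close {0}): {0,1,2,4,8,9,10,12,13,14}
'b' @ 1: {1,9,11,13,14,15}  (accept∈set)
'b' @ 2: {1,9,13,14,15}  (accept∈set)
'd' @ 3: {1,9,13,14,15}  (accept∈set)
'c' @ 4: {1,9,13,14,15}  (accept∈set)
'c' @ 5: {1,9,13,14,15}  (accept∈set)
'b' @ 6: {1,9,13,14,15}  (accept∈set)
'b' @ 7: {1,9,13,14,15}  (accept∈set)
after full input: {1,9,13,14,15}  (accept=1 in)

Answer: ACCEPT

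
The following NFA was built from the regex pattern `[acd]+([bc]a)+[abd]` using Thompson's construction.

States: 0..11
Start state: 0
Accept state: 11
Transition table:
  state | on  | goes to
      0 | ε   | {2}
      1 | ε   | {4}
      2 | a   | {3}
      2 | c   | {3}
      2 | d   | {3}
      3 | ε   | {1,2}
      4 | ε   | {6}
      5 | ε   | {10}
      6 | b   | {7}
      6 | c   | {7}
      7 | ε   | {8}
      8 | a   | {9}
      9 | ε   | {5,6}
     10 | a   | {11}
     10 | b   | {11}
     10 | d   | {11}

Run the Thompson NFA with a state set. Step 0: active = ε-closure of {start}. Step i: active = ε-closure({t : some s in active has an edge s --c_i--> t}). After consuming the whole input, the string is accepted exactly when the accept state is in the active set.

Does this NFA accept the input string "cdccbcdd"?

Answer: REJECT

Trace:
initial (ε-close {0}): {0,2}
'c' @ 1: {1,2,3,4,6}
'd' @ 2: {1,2,3,4,6}
'c' @ 3: {1,2,3,4,6,7,8}
'c' @ 4: {1,2,3,4,6,7,8}
'b' @ 5: {7,8}
'c' @ 6: {}  — dead — no transitions
rest 'dd' ignored (set empty)
end set {} — state 11 not in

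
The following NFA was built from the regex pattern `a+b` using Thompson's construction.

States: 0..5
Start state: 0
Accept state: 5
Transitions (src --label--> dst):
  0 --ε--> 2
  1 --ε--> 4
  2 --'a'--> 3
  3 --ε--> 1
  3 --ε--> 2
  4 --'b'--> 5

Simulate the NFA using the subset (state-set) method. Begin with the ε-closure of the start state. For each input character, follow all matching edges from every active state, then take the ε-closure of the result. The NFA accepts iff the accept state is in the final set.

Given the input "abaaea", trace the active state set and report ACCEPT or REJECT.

initial (ε-close {0}): {0,2}
'a' @ 1: {1,2,3,4}
'b' @ 2: {5}  [accepting]
'a' @ 3: {}  — no active states
rest 'aea' ignored (set empty)
after full input: {}  (accept=5 not in)

Answer: REJECT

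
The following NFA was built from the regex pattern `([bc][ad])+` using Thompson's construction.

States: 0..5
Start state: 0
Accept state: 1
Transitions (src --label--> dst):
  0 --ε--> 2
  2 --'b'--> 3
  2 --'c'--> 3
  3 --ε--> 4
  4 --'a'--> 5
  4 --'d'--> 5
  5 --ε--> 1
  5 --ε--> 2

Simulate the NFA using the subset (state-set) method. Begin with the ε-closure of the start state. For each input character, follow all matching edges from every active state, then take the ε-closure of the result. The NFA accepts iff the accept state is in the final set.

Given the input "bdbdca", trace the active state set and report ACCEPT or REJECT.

Answer: ACCEPT

Derivation:
initial (ε-close {0}): {0,2}
'b' @ 1: {3,4}
'd' @ 2: {1,2,5}  [accepting]
'b' @ 3: {3,4}
'd' @ 4: {1,2,5}  [accepting]
'c' @ 5: {3,4}
'a' @ 6: {1,2,5}  [accepting]
end set {1,2,5} — state 1 in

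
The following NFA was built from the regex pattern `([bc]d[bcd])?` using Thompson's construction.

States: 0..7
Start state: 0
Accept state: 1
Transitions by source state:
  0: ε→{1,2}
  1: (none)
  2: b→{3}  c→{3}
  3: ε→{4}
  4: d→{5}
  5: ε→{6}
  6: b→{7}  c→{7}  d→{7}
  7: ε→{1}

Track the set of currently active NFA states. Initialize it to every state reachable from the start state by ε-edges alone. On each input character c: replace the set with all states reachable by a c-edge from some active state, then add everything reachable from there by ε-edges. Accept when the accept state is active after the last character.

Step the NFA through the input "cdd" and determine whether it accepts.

Answer: ACCEPT

Derivation:
S₀ = ε-closure({0}) = {0,1,2}
'c' @ 1: {3,4}
'd' @ 2: {5,6}
'd' @ 3: {1,7}  ✓accept
after full input: {1,7}  (accept=1 in)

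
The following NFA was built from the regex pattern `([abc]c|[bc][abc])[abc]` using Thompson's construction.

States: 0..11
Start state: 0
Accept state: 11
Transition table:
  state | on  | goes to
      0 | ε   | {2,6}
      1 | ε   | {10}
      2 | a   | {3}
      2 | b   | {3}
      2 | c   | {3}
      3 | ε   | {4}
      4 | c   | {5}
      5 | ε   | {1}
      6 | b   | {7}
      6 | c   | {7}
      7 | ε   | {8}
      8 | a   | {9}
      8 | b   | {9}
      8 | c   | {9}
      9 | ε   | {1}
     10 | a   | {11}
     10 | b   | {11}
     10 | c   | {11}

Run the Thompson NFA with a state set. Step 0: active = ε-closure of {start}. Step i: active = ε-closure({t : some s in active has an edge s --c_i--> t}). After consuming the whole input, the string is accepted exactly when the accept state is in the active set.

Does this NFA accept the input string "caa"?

initial (ε-close {0}): {0,2,6}
'c' @ 1: {3,4,7,8}
'a' @ 2: {1,9,10}
'a' @ 3: {11}  ✓accept
end set {11} — state 11 in

Answer: ACCEPT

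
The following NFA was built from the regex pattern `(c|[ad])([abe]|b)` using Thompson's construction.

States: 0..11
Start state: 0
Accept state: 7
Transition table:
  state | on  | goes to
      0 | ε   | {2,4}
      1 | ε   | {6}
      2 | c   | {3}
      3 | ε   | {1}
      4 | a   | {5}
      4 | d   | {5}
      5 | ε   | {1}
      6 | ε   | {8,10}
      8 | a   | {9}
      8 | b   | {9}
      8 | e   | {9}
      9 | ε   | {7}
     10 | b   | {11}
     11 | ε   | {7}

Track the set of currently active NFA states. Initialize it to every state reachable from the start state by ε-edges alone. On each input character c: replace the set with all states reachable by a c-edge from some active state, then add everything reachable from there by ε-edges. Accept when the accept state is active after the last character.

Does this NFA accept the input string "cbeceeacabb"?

initial (ε-close {0}): {0,2,4}
'c' @ 1: {1,3,6,8,10}
'b' @ 2: {7,9,11}  ✓accept
'e' @ 3: {}  — dead — no transitions
rest 'ceeacabb' ignored (set empty)
after full input: {}  (accept=7 not in)

Answer: REJECT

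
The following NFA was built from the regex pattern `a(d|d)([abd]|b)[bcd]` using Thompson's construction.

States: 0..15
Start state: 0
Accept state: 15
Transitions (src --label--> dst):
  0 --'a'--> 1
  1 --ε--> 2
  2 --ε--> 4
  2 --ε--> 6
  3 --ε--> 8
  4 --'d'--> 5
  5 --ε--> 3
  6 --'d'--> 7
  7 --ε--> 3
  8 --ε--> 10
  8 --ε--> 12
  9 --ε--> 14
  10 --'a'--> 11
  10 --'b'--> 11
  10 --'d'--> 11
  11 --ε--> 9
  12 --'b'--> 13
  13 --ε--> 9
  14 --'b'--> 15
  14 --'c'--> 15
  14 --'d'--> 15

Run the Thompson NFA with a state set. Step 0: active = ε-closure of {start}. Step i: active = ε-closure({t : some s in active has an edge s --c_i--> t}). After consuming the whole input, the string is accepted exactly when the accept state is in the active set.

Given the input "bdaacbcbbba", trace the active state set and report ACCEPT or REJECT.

start: ε-closure({0}) = {0}
'b' @ 1: {}  — dead — no transitions
rest 'daacbcbbba' ignored (set empty)
final: {}; accept 15 not in set

Answer: REJECT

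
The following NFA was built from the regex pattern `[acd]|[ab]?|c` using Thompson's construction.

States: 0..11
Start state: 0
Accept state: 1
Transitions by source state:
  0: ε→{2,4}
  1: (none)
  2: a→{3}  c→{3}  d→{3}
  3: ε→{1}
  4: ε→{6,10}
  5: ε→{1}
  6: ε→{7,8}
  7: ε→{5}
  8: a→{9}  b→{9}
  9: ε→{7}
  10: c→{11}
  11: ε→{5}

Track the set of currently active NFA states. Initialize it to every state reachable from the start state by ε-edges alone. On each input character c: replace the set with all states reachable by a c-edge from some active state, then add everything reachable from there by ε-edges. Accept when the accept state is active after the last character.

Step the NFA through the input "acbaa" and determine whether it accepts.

S₀ = ε-closure({0}) = {0,1,2,4,5,6,7,8,10}
'a' @ 1: {1,3,5,7,9}  [accepting]
'c' @ 2: {}  — dead — no transitions
rest 'baa' ignored (set empty)
after full input: {}  (accept=1 not in)

Answer: REJECT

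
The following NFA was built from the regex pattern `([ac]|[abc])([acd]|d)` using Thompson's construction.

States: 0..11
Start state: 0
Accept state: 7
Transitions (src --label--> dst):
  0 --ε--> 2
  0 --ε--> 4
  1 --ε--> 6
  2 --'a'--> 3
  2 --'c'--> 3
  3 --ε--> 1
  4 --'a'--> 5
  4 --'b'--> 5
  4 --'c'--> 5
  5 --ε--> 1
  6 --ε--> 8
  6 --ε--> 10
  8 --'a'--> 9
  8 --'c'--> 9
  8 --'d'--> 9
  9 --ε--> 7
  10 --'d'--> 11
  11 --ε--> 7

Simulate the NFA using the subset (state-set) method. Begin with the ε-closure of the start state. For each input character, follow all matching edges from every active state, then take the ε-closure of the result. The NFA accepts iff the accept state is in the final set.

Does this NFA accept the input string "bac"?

Answer: REJECT

Trace:
S₀ = ε-closure({0}) = {0,2,4}
'b' @ 1: {1,5,6,8,10}
'a' @ 2: {7,9}  (accept∈set)
'c' @ 3: {}  — dead — no transitions
after full input: {}  (accept=7 not in)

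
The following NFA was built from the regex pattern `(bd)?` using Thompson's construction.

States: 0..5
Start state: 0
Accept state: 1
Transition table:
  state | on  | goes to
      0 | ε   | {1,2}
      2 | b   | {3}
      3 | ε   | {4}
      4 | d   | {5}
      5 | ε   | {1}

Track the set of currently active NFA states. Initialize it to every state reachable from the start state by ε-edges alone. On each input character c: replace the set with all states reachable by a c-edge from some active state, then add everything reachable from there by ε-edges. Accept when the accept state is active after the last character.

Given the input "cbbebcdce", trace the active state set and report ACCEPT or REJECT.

Answer: REJECT

Steps:
start: ε-closure({0}) = {0,1,2}
'c' @ 1: {}  — no active states
rest 'bbebcdce' ignored (set empty)
final: {}; accept 1 not in set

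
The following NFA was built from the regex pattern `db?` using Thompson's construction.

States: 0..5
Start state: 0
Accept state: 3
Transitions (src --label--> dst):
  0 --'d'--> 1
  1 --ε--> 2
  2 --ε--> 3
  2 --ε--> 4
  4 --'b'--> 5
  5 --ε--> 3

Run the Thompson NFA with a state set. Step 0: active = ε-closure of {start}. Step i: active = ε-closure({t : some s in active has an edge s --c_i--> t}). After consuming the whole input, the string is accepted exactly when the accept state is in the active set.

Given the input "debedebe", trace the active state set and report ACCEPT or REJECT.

start: ε-closure({0}) = {0}
'd' @ 1: {1,2,3,4}  ✓accept
'e' @ 2: {}  — no active states
rest 'bedebe' ignored (set empty)
final: {}; accept 3 not in set

Answer: REJECT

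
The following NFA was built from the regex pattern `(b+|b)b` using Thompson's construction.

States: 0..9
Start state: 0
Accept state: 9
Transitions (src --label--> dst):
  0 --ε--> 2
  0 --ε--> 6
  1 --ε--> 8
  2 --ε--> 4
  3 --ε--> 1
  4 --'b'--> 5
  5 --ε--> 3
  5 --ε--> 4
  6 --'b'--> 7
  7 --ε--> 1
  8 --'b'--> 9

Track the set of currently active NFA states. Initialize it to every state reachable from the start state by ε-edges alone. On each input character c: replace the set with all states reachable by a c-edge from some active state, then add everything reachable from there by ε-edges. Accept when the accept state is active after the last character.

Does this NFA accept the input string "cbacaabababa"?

S₀ = ε-closure({0}) = {0,2,4,6}
'c' @ 1: {}  — state set empty
rest 'bacaabababa' ignored (set empty)
end set {} — state 9 not in

Answer: REJECT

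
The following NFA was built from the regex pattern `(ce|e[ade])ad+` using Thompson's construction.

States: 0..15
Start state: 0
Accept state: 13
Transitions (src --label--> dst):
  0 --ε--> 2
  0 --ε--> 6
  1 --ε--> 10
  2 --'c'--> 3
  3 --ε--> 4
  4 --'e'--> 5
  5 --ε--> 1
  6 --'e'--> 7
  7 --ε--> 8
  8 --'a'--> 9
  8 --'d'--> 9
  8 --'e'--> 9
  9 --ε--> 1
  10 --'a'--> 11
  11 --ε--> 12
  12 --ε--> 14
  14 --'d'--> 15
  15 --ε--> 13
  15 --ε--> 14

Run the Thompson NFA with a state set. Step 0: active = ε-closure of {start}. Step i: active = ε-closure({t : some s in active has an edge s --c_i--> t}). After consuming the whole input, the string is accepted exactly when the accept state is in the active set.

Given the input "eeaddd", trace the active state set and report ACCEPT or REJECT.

Answer: ACCEPT

Trace:
initial (ε-close {0}): {0,2,6}
'e' @ 1: {7,8}
'e' @ 2: {1,9,10}
'a' @ 3: {11,12,14}
'd' @ 4: {13,14,15}  ✓accept
'd' @ 5: {13,14,15}  ✓accept
'd' @ 6: {13,14,15}  ✓accept
after full input: {13,14,15}  (accept=13 in)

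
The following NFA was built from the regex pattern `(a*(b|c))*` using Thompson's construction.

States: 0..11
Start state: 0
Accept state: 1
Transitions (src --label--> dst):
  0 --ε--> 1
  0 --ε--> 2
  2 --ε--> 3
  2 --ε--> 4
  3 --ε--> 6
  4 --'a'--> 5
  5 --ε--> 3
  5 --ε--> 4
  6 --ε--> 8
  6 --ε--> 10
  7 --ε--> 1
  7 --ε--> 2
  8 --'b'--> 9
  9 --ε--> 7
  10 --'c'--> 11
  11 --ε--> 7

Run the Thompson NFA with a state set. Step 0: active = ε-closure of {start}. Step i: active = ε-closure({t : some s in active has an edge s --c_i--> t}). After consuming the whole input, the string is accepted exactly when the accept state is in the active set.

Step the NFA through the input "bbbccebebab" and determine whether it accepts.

Answer: REJECT

Steps:
initial (ε-close {0}): {0,1,2,3,4,6,8,10}
'b' @ 1: {1,2,3,4,6,7,8,9,10}  [accepting]
'b' @ 2: {1,2,3,4,6,7,8,9,10}  [accepting]
'b' @ 3: {1,2,3,4,6,7,8,9,10}  [accepting]
'c' @ 4: {1,2,3,4,6,7,8,10,11}  [accepting]
'c' @ 5: {1,2,3,4,6,7,8,10,11}  [accepting]
'e' @ 6: {}  — dead — no transitions
rest 'bebab' ignored (set empty)
final: {}; accept 1 not in set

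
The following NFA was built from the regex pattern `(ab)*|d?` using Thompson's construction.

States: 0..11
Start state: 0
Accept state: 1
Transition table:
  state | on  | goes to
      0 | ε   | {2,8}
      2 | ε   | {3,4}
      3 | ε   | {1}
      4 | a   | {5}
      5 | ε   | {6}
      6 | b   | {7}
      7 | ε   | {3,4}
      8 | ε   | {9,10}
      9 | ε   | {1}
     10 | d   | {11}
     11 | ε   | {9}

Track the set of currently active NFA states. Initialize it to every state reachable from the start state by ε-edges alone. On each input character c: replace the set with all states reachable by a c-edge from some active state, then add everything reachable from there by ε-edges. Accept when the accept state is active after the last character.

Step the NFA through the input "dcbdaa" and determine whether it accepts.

S₀ = ε-closure({0}) = {0,1,2,3,4,8,9,10}
'd' @ 1: {1,9,11}  [accepting]
'c' @ 2: {}  — no active states
rest 'bdaa' ignored (set empty)
final: {}; accept 1 not in set

Answer: REJECT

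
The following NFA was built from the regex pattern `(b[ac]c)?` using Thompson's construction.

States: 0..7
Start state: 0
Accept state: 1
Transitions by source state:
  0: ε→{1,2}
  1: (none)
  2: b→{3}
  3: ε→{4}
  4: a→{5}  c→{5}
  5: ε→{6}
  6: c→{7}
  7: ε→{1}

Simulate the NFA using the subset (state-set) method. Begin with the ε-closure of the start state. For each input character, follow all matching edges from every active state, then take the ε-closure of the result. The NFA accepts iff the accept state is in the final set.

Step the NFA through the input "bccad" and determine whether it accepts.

initial (ε-close {0}): {0,1,2}
'b' @ 1: {3,4}
'c' @ 2: {5,6}
'c' @ 3: {1,7}  [accepting]
'a' @ 4: {}  — state set empty
rest 'd' ignored (set empty)
final: {}; accept 1 not in set

Answer: REJECT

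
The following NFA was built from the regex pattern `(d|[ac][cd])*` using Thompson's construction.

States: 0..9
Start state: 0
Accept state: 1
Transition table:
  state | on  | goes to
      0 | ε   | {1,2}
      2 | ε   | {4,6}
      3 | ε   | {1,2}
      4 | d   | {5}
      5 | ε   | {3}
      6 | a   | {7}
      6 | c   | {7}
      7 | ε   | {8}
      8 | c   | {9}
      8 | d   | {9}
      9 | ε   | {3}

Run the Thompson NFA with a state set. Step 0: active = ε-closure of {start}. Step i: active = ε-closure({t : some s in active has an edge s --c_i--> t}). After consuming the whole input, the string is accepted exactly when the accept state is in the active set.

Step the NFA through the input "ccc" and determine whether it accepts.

initial (ε-close {0}): {0,1,2,4,6}
'c' @ 1: {7,8}
'c' @ 2: {1,2,3,4,6,9}  (accept∈set)
'c' @ 3: {7,8}
end set {7,8} — state 1 not in

Answer: REJECT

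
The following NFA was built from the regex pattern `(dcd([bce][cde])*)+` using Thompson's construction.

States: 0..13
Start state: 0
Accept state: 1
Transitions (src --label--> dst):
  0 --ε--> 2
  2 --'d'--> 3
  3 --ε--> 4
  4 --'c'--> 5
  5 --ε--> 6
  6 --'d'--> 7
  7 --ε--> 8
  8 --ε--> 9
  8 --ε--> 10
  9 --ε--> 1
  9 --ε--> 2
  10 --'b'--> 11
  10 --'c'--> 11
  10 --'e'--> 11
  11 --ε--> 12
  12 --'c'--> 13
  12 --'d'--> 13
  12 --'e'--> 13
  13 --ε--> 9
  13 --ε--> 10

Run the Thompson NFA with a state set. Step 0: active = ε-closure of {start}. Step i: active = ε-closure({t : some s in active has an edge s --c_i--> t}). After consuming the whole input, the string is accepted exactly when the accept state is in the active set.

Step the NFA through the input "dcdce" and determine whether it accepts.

initial (ε-close {0}): {0,2}
'd' @ 1: {3,4}
'c' @ 2: {5,6}
'd' @ 3: {1,2,7,8,9,10}  ✓accept
'c' @ 4: {11,12}
'e' @ 5: {1,2,9,10,13}  ✓accept
after full input: {1,2,9,10,13}  (accept=1 in)

Answer: ACCEPT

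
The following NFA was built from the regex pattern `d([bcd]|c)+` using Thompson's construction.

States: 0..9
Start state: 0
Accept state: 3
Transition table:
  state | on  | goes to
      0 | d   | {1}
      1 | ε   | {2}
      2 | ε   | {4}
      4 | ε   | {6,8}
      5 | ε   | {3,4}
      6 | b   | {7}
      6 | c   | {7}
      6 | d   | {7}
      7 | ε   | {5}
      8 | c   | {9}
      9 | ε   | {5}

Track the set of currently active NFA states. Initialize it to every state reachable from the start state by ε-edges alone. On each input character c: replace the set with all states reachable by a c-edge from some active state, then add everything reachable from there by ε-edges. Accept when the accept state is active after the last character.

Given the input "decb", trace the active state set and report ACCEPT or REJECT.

start: ε-closure({0}) = {0}
'd' @ 1: {1,2,4,6,8}
'e' @ 2: {}  — state set empty
rest 'cb' ignored (set empty)
end set {} — state 3 not in

Answer: REJECT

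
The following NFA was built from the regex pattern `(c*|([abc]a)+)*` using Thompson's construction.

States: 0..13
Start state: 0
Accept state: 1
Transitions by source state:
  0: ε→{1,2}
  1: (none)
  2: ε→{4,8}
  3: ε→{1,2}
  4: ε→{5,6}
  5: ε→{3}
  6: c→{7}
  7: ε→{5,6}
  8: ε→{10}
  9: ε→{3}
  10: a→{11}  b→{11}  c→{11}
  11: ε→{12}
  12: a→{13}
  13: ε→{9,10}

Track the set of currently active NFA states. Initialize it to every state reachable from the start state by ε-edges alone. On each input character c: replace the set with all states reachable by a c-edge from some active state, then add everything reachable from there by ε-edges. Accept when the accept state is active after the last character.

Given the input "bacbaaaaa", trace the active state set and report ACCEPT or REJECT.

start: ε-closure({0}) = {0,1,2,3,4,5,6,8,10}
'b' @ 1: {11,12}
'a' @ 2: {1,2,3,4,5,6,8,9,10,13}  (accept∈set)
'c' @ 3: {1,2,3,4,5,6,7,8,10,11,12}  (accept∈set)
'b' @ 4: {11,12}
'a' @ 5: {1,2,3,4,5,6,8,9,10,13}  (accept∈set)
'a' @ 6: {11,12}
'a' @ 7: {1,2,3,4,5,6,8,9,10,13}  (accept∈set)
'a' @ 8: {11,12}
'a' @ 9: {1,2,3,4,5,6,8,9,10,13}  (accept∈set)
after full input: {1,2,3,4,5,6,8,9,10,13}  (accept=1 in)

Answer: ACCEPT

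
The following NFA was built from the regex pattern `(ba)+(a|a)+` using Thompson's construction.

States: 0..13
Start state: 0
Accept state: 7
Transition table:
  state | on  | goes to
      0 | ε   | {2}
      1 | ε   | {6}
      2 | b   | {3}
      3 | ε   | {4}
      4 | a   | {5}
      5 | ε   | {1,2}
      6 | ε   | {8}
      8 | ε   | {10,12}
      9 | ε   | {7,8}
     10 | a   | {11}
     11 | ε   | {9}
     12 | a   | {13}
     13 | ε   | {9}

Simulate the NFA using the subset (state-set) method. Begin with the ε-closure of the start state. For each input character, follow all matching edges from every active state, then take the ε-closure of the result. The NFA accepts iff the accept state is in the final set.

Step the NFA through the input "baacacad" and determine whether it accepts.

S₀ = ε-closure({0}) = {0,2}
'b' @ 1: {3,4}
'a' @ 2: {1,2,5,6,8,10,12}
'a' @ 3: {7,8,9,10,11,12,13}  ✓accept
'c' @ 4: {}  — dead — no transitions
rest 'acad' ignored (set empty)
after full input: {}  (accept=7 not in)

Answer: REJECT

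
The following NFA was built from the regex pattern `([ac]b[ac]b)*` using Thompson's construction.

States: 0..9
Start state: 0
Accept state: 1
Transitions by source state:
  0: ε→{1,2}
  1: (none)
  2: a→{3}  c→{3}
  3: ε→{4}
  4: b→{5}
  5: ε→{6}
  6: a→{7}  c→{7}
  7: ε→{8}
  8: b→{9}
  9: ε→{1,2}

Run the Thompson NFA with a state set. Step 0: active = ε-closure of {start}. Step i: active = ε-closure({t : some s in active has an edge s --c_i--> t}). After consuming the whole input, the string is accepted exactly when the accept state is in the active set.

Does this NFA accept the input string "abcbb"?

initial (ε-close {0}): {0,1,2}
'a' @ 1: {3,4}
'b' @ 2: {5,6}
'c' @ 3: {7,8}
'b' @ 4: {1,2,9}  [accepting]
'b' @ 5: {}  — no active states
end set {} — state 1 not in

Answer: REJECT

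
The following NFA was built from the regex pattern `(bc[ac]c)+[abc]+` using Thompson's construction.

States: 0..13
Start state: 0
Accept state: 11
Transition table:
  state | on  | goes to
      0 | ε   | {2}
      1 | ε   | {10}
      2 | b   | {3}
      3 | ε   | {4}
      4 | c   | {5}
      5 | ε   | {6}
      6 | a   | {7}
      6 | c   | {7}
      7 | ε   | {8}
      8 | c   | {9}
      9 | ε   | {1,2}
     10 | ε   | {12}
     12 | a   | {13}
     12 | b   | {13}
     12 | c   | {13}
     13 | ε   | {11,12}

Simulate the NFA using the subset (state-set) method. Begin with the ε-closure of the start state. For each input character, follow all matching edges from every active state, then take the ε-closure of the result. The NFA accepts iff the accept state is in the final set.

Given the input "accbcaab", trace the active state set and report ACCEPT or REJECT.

start: ε-closure({0}) = {0,2}
'a' @ 1: {}  — state set empty
rest 'ccbcaab' ignored (set empty)
final: {}; accept 11 not in set

Answer: REJECT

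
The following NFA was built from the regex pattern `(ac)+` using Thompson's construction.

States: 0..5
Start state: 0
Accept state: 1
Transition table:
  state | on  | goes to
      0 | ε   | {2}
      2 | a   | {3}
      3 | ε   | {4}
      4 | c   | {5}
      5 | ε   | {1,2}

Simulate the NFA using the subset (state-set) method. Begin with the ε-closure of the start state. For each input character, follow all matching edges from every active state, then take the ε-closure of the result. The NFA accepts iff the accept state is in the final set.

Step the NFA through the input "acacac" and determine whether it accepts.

initial (ε-close {0}): {0,2}
'a' @ 1: {3,4}
'c' @ 2: {1,2,5}  ✓accept
'a' @ 3: {3,4}
'c' @ 4: {1,2,5}  ✓accept
'a' @ 5: {3,4}
'c' @ 6: {1,2,5}  ✓accept
end set {1,2,5} — state 1 in

Answer: ACCEPT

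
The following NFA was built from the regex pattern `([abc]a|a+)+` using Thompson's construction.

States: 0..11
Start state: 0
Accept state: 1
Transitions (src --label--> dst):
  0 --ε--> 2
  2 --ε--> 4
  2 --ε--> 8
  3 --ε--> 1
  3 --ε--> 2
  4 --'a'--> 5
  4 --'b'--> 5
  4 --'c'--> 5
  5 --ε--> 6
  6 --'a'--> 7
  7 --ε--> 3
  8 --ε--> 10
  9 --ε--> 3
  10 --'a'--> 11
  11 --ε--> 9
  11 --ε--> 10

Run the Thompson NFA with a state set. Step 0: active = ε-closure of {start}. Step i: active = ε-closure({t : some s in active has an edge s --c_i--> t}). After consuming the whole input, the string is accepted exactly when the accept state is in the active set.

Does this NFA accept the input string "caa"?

Answer: ACCEPT

Trace:
start: ε-closure({0}) = {0,2,4,8,10}
'c' @ 1: {5,6}
'a' @ 2: {1,2,3,4,7,8,10}  (accept∈set)
'a' @ 3: {1,2,3,4,5,6,8,9,10,11}  (accept∈set)
end set {1,2,3,4,5,6,8,9,10,11} — state 1 in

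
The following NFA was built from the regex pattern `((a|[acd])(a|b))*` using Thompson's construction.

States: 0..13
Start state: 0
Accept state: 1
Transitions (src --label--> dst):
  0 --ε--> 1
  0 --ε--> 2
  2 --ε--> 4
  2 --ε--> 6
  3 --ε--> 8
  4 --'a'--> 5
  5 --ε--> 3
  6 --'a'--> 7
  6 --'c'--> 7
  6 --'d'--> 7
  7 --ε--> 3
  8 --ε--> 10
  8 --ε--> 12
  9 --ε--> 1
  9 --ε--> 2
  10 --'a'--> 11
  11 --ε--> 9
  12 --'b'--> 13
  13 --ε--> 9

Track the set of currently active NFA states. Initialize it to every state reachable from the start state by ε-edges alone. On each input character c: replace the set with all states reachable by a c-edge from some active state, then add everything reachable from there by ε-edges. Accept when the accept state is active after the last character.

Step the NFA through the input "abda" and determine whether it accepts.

initial (ε-close {0}): {0,1,2,4,6}
'a' @ 1: {3,5,7,8,10,12}
'b' @ 2: {1,2,4,6,9,13}  [accepting]
'd' @ 3: {3,7,8,10,12}
'a' @ 4: {1,2,4,6,9,11}  [accepting]
end set {1,2,4,6,9,11} — state 1 in

Answer: ACCEPT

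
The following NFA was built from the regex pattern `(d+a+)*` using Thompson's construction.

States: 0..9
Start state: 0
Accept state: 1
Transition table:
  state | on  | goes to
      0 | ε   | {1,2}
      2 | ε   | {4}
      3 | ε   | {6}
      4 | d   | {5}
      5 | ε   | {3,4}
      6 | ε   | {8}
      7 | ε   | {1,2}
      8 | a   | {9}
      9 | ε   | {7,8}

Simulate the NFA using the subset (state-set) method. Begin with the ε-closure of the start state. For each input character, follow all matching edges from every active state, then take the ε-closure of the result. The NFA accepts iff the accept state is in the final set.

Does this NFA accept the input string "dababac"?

start: ε-closure({0}) = {0,1,2,4}
'd' @ 1: {3,4,5,6,8}
'a' @ 2: {1,2,4,7,8,9}  [accepting]
'b' @ 3: {}  — no active states
rest 'abac' ignored (set empty)
final: {}; accept 1 not in set

Answer: REJECT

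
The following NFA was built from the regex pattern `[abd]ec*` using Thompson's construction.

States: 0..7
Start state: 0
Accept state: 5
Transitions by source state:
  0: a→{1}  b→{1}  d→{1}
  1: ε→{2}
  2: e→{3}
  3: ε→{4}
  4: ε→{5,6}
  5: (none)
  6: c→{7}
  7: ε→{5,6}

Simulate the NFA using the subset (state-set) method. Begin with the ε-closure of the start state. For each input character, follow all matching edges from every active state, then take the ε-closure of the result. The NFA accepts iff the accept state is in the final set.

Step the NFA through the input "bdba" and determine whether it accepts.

start: ε-closure({0}) = {0}
'b' @ 1: {1,2}
'd' @ 2: {}  — dead — no transitions
rest 'ba' ignored (set empty)
after full input: {}  (accept=5 not in)

Answer: REJECT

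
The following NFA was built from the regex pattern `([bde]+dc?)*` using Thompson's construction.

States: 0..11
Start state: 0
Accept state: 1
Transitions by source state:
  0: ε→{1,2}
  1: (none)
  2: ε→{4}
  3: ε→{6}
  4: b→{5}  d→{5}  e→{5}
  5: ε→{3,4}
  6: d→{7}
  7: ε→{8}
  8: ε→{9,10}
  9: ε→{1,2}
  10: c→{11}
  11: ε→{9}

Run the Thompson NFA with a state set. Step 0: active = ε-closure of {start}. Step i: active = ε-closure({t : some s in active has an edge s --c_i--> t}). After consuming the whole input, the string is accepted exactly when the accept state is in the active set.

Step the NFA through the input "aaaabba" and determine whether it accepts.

Answer: REJECT

Trace:
S₀ = ε-closure({0}) = {0,1,2,4}
'a' @ 1: {}  — dead — no transitions
rest 'aaabba' ignored (set empty)
after full input: {}  (accept=1 not in)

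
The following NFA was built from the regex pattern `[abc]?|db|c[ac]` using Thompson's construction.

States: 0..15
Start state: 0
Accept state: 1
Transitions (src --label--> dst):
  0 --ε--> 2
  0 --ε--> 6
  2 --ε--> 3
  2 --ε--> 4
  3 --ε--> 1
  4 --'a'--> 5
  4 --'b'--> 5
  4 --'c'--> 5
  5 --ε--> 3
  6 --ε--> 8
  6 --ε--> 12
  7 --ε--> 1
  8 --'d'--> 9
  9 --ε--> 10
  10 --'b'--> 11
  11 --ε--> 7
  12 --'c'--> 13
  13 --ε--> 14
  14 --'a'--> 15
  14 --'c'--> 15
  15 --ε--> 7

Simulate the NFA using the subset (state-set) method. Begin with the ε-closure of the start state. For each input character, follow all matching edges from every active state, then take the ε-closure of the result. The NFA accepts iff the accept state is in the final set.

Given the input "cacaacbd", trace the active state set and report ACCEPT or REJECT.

Answer: REJECT

Derivation:
S₀ = ε-closure({0}) = {0,1,2,3,4,6,8,12}
'c' @ 1: {1,3,5,13,14}  [accepting]
'a' @ 2: {1,7,15}  [accepting]
'c' @ 3: {}  — dead — no transitions
rest 'aacbd' ignored (set empty)
end set {} — state 1 not in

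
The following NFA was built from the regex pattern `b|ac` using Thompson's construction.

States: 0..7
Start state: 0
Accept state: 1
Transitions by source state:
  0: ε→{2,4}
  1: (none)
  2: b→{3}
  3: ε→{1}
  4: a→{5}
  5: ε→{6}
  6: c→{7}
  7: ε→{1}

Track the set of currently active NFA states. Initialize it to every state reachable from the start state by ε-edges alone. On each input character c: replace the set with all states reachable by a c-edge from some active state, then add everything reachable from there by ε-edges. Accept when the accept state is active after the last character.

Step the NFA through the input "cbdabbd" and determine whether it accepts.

start: ε-closure({0}) = {0,2,4}
'c' @ 1: {}  — dead — no transitions
rest 'bdabbd' ignored (set empty)
end set {} — state 1 not in

Answer: REJECT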